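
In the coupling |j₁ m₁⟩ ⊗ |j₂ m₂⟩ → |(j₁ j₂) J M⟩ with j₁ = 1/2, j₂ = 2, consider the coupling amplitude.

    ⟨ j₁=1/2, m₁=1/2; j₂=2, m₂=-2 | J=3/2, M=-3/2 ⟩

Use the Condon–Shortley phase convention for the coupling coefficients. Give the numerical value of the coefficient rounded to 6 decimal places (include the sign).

√[4·1!0!3!/5! · 1!0!0!4!0!3!] = √(144/5)
  +(−1)^0/∏(0,1,0,0,0,3)! = 1/6  (running 1/6)
⟨..|..⟩ = √(144/5)·(1/6) = +0.894427

+0.894427  (= +√(4/5))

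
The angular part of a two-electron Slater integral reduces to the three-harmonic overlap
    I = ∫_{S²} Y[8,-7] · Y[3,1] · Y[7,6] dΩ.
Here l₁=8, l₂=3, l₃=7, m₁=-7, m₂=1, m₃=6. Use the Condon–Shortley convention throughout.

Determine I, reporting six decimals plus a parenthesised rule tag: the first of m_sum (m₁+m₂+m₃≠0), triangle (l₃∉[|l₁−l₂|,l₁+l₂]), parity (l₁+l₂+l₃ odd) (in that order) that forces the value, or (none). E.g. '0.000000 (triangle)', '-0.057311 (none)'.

0.061743 (none)

Checks pass: Σm=0; 18 even; l₃=7∈[5,11].
(2·8+1)(2·3+1)(2·7+1) = 1785
Δ: 4! 12! 2! / 19! → 1/5290740
sum: t=1:−1/7257600 t=2:+1/2073600 t=3:−1/7257600 = 1/4838400
3j²(8 3 7; 0 0 0) = Δ·Π!·Σ² = 252/20995  (sign -1)
sum: t=3:−1/2874009600 t=4:+1/1916006400 = 1/5748019200
3j²(8 3 7; -7 1 6) = Δ·Π!·Σ² = 13/5814  (sign -1)
combine: 4πI² = 1785·252/20995·13/5814 = 294/6137
take √, sign +1: I = 0.06174342
No selection rule forces the value: the integral is nonzero (none).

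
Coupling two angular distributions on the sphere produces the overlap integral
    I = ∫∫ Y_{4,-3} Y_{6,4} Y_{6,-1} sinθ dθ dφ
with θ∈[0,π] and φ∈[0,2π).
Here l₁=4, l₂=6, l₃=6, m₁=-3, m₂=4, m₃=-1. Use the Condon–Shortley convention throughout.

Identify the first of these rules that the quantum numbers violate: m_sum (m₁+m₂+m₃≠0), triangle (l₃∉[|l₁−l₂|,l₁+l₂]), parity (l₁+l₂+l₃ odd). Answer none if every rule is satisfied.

none

m₁+m₂+m₃ = -3 + 4 − 1 = 0  ✓
triangle: |4−6|=2 ≤ l₃=6 ≤ 4+6=10  ✓
parity: l₁+l₂+l₃ = 16 is even  ✓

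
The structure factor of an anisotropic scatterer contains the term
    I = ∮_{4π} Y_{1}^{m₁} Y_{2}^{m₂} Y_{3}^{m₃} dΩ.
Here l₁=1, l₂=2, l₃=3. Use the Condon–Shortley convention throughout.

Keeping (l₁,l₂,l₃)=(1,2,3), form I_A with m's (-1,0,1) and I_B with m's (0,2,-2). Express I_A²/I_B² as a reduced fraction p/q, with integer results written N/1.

Shared (l₁,l₂,l₃)=(1,2,3): N and (l;000)² cancel in I_A²/I_B².
A: Δ = 0!·2!·4!/7! = 1/105; Racah Σ t=0..0: t=0:+1/8 = 1/8; ⇒ 3j(1 2 3; -1 0 1)² = 2/35, sgn +1
B: Δ = 0!·2!·4!/7! = 1/105; Racah Σ t=0..0: t=0:+1/24 = 1/24; ⇒ 3j(1 2 3; 0 2 -2)² = 1/21, sgn -1
I_A²/I_B² = (2/35)/(1/21) = 6/5

6/5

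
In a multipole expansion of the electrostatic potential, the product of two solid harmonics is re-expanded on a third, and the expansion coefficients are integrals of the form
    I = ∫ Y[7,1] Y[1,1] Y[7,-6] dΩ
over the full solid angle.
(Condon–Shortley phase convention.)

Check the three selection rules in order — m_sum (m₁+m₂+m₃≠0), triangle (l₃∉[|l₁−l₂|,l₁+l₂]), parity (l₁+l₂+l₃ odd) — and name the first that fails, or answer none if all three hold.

m_sum

m₁+m₂+m₃ = 1 + 1 − 6 = -4  ✗
triangle: |7−1|=6 ≤ l₃=7 ≤ 7+1=8
parity: l₁+l₂+l₃ = 15 is odd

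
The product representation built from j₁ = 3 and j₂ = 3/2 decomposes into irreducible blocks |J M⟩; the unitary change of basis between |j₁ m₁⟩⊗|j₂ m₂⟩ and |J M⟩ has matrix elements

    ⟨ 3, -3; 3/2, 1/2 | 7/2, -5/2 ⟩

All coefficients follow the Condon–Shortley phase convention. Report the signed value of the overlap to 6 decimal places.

-0.617213

√[8·1!5!2!/9! · 0!6!2!1!1!6!] = √(38400/7)
  +(−1)^1/∏(1,0,5,1,0,1)! = -1/120  (running -1/120)
⟨..|..⟩ = √(38400/7)·(-1/120) = -0.617213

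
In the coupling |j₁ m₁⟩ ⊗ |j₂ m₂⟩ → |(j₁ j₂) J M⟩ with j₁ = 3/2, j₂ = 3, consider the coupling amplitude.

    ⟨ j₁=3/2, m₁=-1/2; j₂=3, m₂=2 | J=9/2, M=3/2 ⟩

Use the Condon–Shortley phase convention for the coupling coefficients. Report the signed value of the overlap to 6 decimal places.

triangle: 0!*3!*6!/10! = 4320/3628800
(j±m)!: 1!*2!*5!*1!*6!*3! = 1036800
prefactor² = (2J+1)*Δ*N² = 86400/7
  k=0: +1/(0!*0!*2!*5!*1!*1!) = 1/240
Σ = 1/240  ⇒  CG² = 86400/7*(1/240)² = 3/14
CG = +√(3/14) = +0.462910

+√(3/14) ≈ +0.462910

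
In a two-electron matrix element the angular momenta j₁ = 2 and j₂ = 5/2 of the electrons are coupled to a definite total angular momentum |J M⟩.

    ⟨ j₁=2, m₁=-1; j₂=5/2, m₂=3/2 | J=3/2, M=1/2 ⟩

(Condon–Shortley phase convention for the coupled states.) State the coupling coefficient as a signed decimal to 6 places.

+0.138013

√[4·3!1!2!/7! · 1!3!4!1!2!1!] = √(96/35)
  +(−1)^2/∏(2,1,1,2,0,0)! = 1/4  (running 1/4)
  +(−1)^3/∏(3,0,0,1,1,1)! = -1/6  (running 1/12)
⟨..|..⟩ = √(96/35)·(1/12) = +0.138013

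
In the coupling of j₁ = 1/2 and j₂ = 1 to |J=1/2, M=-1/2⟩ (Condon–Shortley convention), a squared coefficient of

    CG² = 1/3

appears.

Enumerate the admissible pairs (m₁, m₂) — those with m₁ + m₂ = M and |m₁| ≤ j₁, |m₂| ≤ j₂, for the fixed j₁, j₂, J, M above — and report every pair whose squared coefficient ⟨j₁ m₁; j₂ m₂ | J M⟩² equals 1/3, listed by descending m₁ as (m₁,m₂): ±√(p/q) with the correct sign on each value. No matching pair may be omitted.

Admissible pairs with m₁+m₂ = M = -1/2: (-1/2,0), (1/2,-1)
  (m₁,m₂)=(1/2,-1): CG² = 2/3, CG = +√(2/3)
  (m₁,m₂)=(-1/2,0): CG² = 1/3, CG = −√(1/3)   ← matches the target
Pairs with CG² = 1/3: (-1/2,0): −√(1/3)

(-1/2,0): −√(1/3)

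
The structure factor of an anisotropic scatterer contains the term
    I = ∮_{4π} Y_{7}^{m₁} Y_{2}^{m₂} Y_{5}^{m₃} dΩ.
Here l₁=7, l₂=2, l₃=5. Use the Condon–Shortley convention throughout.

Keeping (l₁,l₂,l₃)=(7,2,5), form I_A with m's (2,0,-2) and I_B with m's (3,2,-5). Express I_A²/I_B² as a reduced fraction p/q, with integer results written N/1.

360/1

l's match ⇒ only the (l;m) 3-j factors differ between A and B.
A: triangle coeff Δ(7,2,5) = 1/15015; Σ_t [2,2]: t=2:+1/120960 = 1/120960; (3j)²=24/1001 [(7 2 5; 2 0 -2)], sign=-1
B: triangle coeff Δ(7,2,5) = 1/15015; Σ_t [4,4]: t=4:+1/87091200 = 1/87091200; (3j)²=1/15015 [(7 2 5; 3 2 -5)], sign=+1
I_A²/I_B² = (24/1001)/(1/15015) = 360/1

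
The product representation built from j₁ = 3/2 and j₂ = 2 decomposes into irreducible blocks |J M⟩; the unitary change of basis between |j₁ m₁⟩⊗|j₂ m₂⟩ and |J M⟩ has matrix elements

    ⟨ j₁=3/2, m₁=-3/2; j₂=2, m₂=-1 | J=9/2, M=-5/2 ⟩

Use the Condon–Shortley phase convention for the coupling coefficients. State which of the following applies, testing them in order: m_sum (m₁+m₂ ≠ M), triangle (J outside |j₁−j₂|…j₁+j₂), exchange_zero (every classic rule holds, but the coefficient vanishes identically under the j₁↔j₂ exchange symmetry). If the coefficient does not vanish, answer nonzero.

triangle

m-sum: m₁+m₂ = -3/2+(-1) = -5/2, M = -5/2  ✓
triangle: need |j₁−j₂| ≤ J ≤ j₁+j₂, i.e. J ∈ [1/2, 7/2]; J = 9/2 is outside ✗ ⇒ coefficient is 0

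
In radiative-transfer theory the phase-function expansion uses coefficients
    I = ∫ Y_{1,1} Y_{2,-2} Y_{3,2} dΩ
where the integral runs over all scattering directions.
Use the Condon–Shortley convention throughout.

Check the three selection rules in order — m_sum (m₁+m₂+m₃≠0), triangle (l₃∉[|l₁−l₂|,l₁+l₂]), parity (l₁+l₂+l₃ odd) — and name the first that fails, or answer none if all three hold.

m_sum

m₁+m₂+m₃ = 1 − 2 + 2 = 1  ✗
triangle: |1−2|=1 ≤ l₃=3 ≤ 1+2=3
parity: l₁+l₂+l₃ = 6 is even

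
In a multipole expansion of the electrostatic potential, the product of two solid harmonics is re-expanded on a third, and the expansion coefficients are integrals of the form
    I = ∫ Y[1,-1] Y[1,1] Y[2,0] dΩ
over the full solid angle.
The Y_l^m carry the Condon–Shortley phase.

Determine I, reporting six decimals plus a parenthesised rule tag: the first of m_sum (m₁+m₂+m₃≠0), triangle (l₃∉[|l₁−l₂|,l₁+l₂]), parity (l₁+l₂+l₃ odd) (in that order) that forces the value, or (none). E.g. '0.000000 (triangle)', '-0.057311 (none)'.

m-sum 0 ✓  L=4 even ✓  0≤2≤2 ✓
Π(2lᵢ+1) = 3×3×5 = 45
triangle coeff Δ(1,1,2) = 1/30
Σ_t [0,0]: t=0:+1/1 = 1/1
(3j)²=2/15 [(1 1 2; 0 0 0)], sign=+1
Σ_t [0,0]: t=0:+1/4 = 1/4
(3j)²=1/30 [(1 1 2; -1 1 0)], sign=+1
⇒ 4πI² = 1/5
I = (+1)√(1/5/(4π)) = 0.12615663
No selection rule forces the value: the integral is nonzero (none).

0.126157 (none)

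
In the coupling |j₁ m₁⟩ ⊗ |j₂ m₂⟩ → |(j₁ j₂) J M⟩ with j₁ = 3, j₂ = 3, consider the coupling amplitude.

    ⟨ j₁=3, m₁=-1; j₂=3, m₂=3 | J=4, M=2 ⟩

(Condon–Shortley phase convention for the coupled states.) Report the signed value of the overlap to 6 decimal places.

+√(27/77) = +0.592157

triangle: 2!×4!×4!/11! = 1152/39916800
(j±m)!: 2!×4!×6!×0!×6!×2! = 49766400
prefactor² = (2J+1)×Δ×N² = 995328/77
  k=2: +1/(2!×0!×2!×4!×2!×0!) = 1/192
Σ = 1/192  ⇒  CG² = 995328/77×(1/192)² = 27/77
CG = +√(27/77) = +0.592157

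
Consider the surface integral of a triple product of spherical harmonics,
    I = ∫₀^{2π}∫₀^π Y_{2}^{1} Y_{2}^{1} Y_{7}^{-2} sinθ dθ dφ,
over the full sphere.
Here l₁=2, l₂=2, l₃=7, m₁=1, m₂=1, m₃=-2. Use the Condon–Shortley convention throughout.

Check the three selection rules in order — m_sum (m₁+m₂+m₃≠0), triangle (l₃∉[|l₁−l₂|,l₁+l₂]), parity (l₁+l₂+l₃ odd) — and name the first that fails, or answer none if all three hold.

triangle

Σmᵢ = 0  ✓
l₃∈[|l₁−l₂|,l₁+l₂]=[0,4] required, l₃=7 fails  ✗
Σlᵢ = 11 ⇒ odd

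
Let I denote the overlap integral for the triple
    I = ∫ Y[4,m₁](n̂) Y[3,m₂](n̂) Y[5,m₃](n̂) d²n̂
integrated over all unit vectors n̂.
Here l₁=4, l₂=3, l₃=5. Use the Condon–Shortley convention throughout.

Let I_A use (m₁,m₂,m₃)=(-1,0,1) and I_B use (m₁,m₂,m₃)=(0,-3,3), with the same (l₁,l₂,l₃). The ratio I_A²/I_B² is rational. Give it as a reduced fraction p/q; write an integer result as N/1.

361/1050

l's match ⇒ only the (l;m) 3-j factors differ between A and B.
A: triangle coeff Δ(4,3,5) = 1/180180; Σ_t [0,2]: t=0:+1/1440 t=1:−1/192 t=2:+1/432 = -19/8640; (3j)²=361/30030 [(4 3 5; -1 0 1)], sign=-1
B: triangle coeff Δ(4,3,5) = 1/180180; Σ_t [0,0]: t=0:+1/2304 = 1/2304; (3j)²=5/143 [(4 3 5; 0 -3 3)], sign=+1
I_A²/I_B² = (361/30030)/(5/143) = 361/1050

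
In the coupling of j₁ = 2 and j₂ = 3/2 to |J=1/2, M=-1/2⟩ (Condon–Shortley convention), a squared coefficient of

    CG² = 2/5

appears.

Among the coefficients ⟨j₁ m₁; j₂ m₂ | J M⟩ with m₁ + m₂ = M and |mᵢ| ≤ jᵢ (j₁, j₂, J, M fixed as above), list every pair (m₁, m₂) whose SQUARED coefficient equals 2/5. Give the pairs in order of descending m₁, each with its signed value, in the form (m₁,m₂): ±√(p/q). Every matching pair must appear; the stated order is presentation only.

Admissible pairs with m₁+m₂ = M = -1/2: (-2,3/2), (-1,1/2), (0,-1/2), (1,-3/2)
  (m₁,m₂)=(1,-3/2): CG² = 1/10, CG = +√(1/10)
  (m₁,m₂)=(0,-1/2): CG² = 1/5, CG = −√(1/5)
  (m₁,m₂)=(-1,1/2): CG² = 3/10, CG = +√(3/10)
  (m₁,m₂)=(-2,3/2): CG² = 2/5, CG = −√(2/5)   ← matches the target
Pairs with CG² = 2/5: (-2,3/2): −√(2/5)

(-2,3/2): −√(2/5)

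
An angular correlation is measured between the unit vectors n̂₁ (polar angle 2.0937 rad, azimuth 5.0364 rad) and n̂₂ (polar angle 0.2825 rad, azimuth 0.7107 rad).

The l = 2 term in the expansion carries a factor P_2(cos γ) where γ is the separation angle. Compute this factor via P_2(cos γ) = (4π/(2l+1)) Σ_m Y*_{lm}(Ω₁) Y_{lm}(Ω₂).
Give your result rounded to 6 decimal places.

Addition theorem: P_2(cos γ) = (4π/5) Σ_m Y*_{lm}(Ω₁) Y_{lm}(Ω₂), m = −2…2:
  m=-2: Y*=-0.23116 - 0.17501j  Y=0.00447 - 0.02968j  product -0.00623 + 0.00608j
  m=-1: Y*=-0.10642 + 0.31686j  Y=0.15675 - 0.13492j  product 0.02607 + 0.06403j
  m=+0: Y*=-0.07942 + 0.00000j  Y=0.55726 + 0.00000j  product -0.04426 + 0.00000j
  m=+1: Y*=0.10642 + 0.31686j  Y=-0.15675 - 0.13492j  product 0.02607 - 0.06403j
  m=+2: Y*=-0.23116 + 0.17501j  Y=0.00447 + 0.02968j  product -0.00623 - 0.00608j
Accumulated sum -0.00457 + 0.00000j; after 4π/(2l+1) scaling, -0.01148 + 0.00000j ⇒ P_2 = -0.011485

-0.011485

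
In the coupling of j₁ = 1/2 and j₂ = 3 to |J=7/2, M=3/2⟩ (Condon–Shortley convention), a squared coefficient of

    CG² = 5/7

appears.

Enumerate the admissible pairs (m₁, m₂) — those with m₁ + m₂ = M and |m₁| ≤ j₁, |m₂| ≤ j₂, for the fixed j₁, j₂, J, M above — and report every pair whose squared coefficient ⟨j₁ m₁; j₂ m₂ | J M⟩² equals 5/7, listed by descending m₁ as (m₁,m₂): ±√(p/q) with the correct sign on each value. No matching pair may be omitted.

(1/2,1): +√(5/7)

Admissible pairs with m₁+m₂ = M = 3/2: (-1/2,2), (1/2,1)
  (m₁,m₂)=(1/2,1): CG² = 5/7, CG = +√(5/7)   ← matches the target
  (m₁,m₂)=(-1/2,2): CG² = 2/7, CG = +√(2/7)
Pairs with CG² = 5/7: (1/2,1): +√(5/7)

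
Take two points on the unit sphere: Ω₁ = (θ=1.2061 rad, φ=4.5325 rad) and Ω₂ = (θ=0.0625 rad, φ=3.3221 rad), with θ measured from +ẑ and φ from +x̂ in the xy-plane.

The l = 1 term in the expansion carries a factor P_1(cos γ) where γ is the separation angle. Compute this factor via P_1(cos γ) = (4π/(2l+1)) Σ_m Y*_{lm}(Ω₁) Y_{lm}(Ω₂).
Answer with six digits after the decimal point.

0.376547

Expand P_1 via completeness: Σ_{m} conj(Y_{1,m}) at Ω₁ times Y_{1,m} at Ω₂ —
  m=-1: Y*=-0.057750-0.317563i  Y=-0.021229+0.003874i  product +0.002456+0.006518i
  m=+0: Y*=+0.174268-0.000000i  Y=+0.487649+0.000000i  product +0.084981+0.000000i
  m=+1: Y*=+0.057750-0.317563i  Y=+0.021229+0.003874i  product +0.002456-0.006518i
Accumulated sum +0.089894+0.000000i; after 4π/(2l+1) scaling, +0.376547+0.000000i ⇒ P_1 = 0.376547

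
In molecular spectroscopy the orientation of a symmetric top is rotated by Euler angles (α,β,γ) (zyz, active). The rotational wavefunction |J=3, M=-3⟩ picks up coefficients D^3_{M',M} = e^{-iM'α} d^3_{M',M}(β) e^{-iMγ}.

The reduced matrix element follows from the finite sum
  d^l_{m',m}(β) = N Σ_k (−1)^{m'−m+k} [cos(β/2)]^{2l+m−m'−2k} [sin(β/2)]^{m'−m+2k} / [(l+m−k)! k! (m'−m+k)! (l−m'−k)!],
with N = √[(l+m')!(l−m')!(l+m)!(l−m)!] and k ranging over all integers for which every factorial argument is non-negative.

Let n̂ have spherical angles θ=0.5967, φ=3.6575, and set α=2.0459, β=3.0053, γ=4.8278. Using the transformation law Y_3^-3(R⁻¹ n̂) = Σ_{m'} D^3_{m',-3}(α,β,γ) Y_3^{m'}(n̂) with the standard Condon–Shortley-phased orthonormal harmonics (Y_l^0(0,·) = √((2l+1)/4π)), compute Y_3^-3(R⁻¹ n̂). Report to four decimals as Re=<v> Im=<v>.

Re=-0.0760 Im=0.0099

Need the full column D^3_{m',-3} for m'=−3..3 at α=2.0459, β=3.0053, γ=4.8278.
cos(β/2)=0.068094, sin(β/2)=0.997679
d^3_{-3,-3}: single k=0 term ⇒ +0.000000;  D = -0.000000+0.000000i
d^3_{-2,-3}: single k=0 term ⇒ -0.000004;  D = -0.000003+0.000001i
d^3_{-1,-3}: single k=0 term ⇒ +0.000083;  D = -0.000056-0.000061i
d^3_{0,-3}: single k=0 term ⇒ -0.001402;  D = +0.000476-0.001319i
d^3_{1,-3}: single k=0 term ⇒ +0.017792;  D = +0.017644-0.002287i
d^3_{2,-3}: single k=0 term ⇒ -0.164868;  D = +0.093631+0.135700i
d^3_{3,-3}: single k=0 term ⇒ +0.986154;  D = -0.465604+0.869317i
Y_3^{m'}(θ=0.5967,φ=3.6575) and Σ D·Y over m':
  (-0.0000+0.0000i)·(-0.0017+0.0740i)  (-0.0000+0.0000i)·(+0.1370-0.2291i)  (-0.0001-0.0001i)·(-0.3825+0.2169i)  (+0.0005-0.0013i)·(+0.1300+0.0000i)  (+0.0176-0.0023i)·(+0.3825+0.2169i)  (+0.0936+0.1357i)·(+0.1370+0.2291i)  (-0.4656+0.8693i)·(+0.0017+0.0740i)
Y_3^-3(R⁻¹ n̂) = -0.076048+0.009862i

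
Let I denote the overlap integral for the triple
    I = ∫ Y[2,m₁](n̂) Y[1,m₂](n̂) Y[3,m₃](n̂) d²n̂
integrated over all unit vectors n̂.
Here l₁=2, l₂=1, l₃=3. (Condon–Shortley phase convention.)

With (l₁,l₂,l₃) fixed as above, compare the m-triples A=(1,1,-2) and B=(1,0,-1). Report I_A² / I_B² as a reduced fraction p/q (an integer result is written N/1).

Same 2,1,3: normalisation and zero-m 3j drop out of the ratio.
A: Δ: 0! 4! 2! / 7! → 1/105; sum: t=0:+1/12 = 1/12; 3j²(2 1 3; 1 1 -2) = Δ·Π!·Σ² = 2/21  (sign -1)
B: Δ: 0! 4! 2! / 7! → 1/105; sum: t=0:+1/6 = 1/6; 3j²(2 1 3; 1 0 -1) = Δ·Π!·Σ² = 8/105  (sign +1)
I_A²/I_B² = (2/21)/(8/105) = 5/4

5/4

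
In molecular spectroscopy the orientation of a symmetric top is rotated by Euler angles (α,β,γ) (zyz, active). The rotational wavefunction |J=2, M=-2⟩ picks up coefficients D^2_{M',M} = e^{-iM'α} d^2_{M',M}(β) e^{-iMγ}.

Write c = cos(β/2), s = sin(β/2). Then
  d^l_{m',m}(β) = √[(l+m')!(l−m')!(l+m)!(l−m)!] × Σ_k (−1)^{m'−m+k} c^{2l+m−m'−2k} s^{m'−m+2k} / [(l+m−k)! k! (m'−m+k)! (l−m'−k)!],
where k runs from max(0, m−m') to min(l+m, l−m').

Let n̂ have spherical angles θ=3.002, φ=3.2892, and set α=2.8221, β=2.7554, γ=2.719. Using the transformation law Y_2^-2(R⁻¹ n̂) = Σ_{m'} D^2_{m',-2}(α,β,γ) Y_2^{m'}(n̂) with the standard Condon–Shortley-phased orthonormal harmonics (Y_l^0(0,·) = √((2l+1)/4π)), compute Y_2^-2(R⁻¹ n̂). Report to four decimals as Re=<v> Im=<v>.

Re=0.0067 Im=-0.0264

Need the full column D^2_{m',-2} for m'=−2..2 at α=2.8221, β=2.7554, γ=2.7190.
cos(β/2)=0.191899, sin(β/2)=0.981415
d^2_{-2,-2}: single k=0 term ⇒ +0.001356;  D = +0.000117-0.001351i
d^2_{-1,-2}: single k=0 term ⇒ -0.013871;  D = +0.005480-0.012742i
d^2_{0,-2}: single k=0 term ⇒ +0.086881;  D = +0.057654-0.064995i
d^2_{1,-2}: single k=0 term ⇒ -0.362794;  D = +0.313808-0.182054i
d^2_{2,-2}: single k=0 term ⇒ +0.927706;  D = +0.908053-0.189940i
Y_2^{m'}(θ=3.002,φ=3.2892) and Σ D·Y over m':
  (+0.0001-0.0014i)·(+0.0072-0.0022i)  (+0.0055-0.0127i)·(+0.1053-0.0157i)  (+0.0577-0.0650i)·(+0.6125+0.0000i)  (+0.3138-0.1821i)·(-0.1053-0.0157i)  (+0.9081-0.1899i)·(+0.0072+0.0022i)
Y_2^-2(R⁻¹ n̂) = +0.006706-0.026372i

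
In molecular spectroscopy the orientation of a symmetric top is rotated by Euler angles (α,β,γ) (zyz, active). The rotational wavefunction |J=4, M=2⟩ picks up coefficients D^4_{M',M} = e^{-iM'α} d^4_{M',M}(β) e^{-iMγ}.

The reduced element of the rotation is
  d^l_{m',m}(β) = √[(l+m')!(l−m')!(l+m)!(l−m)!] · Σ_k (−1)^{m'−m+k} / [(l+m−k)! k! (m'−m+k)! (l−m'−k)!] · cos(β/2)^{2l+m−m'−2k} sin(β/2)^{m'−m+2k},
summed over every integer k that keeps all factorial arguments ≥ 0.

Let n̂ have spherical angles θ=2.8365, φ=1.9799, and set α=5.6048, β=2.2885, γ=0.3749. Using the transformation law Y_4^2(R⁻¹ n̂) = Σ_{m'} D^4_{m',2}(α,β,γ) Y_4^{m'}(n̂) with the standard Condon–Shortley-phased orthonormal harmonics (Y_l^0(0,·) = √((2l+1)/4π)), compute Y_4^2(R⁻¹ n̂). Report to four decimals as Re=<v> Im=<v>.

Need the full column D^4_{m',2} for m'=−4..4 at α=5.6048, β=2.2885, γ=0.3749.
cos(β/2)=0.413729, sin(β/2)=0.910400
d^4_{-4,2}: single k=6 term ⇒ +0.515709;  D = -0.489245+0.163081i
d^4_{-3,2}: k∈[5..6] ⇒ +0.497158 -0.802428 = -0.305270;  D = +0.286061+0.106577i
d^4_{-2,2}: k∈[4..6] ⇒ +0.301915 -1.169518 +0.471909 = -0.395694;  D = +0.202005+0.340247i
d^4_{-1,2}: k∈[3..5] ⇒ +0.129358 -0.939541 +0.909868 = +0.099684;  D = +0.014168-0.098672i
d^4_{0,2}: k∈[2..4] ⇒ +0.039435 -0.509194 +0.924585 = +0.454826;  D = +0.332853-0.309961i
d^4_{1,2}: k∈[1..3] ⇒ +0.008015 -0.194036 +0.626361 = +0.440339;  D = +0.439216-0.031420i
d^4_{2,2}: k∈[0..2] ⇒ +0.000858 -0.049882 +0.301915 = +0.252892;  D = +0.207720+0.144245i
d^4_{3,2}: k∈[0..1] ⇒ -0.007068 +0.102674 = +0.095606;  D = +0.026921+0.091738i
d^4_{4,2}: single k=0 term ⇒ +0.021996;  D = -0.008422+0.020319i
Y_4^{m'}(θ=2.8365,φ=1.9799) and Σ D·Y over m':
  (-0.4892+0.1631i)·(-0.0002-0.0036i)  (+0.2861+0.1066i)·(-0.0305-0.0109i)  (+0.2020+0.3402i)·(-0.1108+0.1183i)  (+0.0142-0.0987i)·(+0.1816+0.4189i)  (+0.3329-0.3100i)·(+0.4946+0.0000i)  (+0.4392-0.0314i)·(-0.1816+0.4189i)  (+0.2077+0.1442i)·(-0.1108-0.1183i)  (+0.0269+0.0917i)·(+0.0305-0.0109i)  (-0.0084+0.0203i)·(-0.0002+0.0036i)
Y_4^2(R⁻¹ n̂) = +0.068272-0.032127i

Re=0.0683 Im=-0.0321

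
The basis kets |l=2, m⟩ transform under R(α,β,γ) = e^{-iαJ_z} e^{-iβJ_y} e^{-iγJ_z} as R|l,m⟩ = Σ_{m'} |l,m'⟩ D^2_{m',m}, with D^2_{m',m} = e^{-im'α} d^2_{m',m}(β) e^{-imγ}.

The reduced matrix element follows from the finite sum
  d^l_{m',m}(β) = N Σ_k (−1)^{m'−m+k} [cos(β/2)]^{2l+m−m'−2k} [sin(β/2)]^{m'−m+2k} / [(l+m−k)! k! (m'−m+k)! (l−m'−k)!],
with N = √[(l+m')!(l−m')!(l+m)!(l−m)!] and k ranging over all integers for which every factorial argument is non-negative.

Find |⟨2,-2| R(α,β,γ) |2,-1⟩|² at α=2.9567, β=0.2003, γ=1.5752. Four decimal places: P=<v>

First d^2_{-2,-1}(β=0.2003), then the phase factors e^{-i(-2)α} and e^{-i(-1)γ}:
c=cos(0.200300/2)=0.994989, s=sin(0.200300/2)=0.099983; N=√[1·24·1·6]=12.000000
k∈{1} keeps every argument non-negative
  k=1: (−1)^0·12.0000/(6)·0.9950^3·0.1000^1 = +0.196974
d^2_{-2,-1}(0.2003) = +0.196974
|D^2_{-2,-1}|² = |d^2_{-2,-1}(β)|² = (+0.196974)² = 0.038799 (the z-rotation phases have unit modulus)

P=0.0388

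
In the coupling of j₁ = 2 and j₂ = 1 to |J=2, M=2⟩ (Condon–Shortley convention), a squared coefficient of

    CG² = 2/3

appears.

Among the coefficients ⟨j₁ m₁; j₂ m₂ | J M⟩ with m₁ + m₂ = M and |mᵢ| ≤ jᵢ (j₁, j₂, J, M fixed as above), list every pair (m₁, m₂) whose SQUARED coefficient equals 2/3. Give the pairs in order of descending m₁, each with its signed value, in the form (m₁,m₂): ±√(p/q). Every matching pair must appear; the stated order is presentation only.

(2,0): +√(2/3)

Admissible pairs with m₁+m₂ = M = 2: (1,1), (2,0)
  (m₁,m₂)=(2,0): CG² = 2/3, CG = +√(2/3)   ← matches the target
  (m₁,m₂)=(1,1): CG² = 1/3, CG = −√(1/3)
Pairs with CG² = 2/3: (2,0): +√(2/3)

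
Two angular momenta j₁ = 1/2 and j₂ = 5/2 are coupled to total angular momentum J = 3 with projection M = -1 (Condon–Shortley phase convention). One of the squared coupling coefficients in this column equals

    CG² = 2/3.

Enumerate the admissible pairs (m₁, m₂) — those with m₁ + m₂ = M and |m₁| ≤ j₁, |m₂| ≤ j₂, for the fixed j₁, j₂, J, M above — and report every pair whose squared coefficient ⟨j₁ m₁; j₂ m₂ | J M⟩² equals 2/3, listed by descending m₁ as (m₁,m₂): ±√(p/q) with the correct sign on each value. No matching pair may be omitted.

Admissible pairs with m₁+m₂ = M = -1: (-1/2,-1/2), (1/2,-3/2)
  (m₁,m₂)=(1/2,-3/2): CG² = 1/3, CG = +√(1/3)
  (m₁,m₂)=(-1/2,-1/2): CG² = 2/3, CG = +√(2/3)   ← matches the target
Pairs with CG² = 2/3: (-1/2,-1/2): +√(2/3)

(-1/2,-1/2): +√(2/3)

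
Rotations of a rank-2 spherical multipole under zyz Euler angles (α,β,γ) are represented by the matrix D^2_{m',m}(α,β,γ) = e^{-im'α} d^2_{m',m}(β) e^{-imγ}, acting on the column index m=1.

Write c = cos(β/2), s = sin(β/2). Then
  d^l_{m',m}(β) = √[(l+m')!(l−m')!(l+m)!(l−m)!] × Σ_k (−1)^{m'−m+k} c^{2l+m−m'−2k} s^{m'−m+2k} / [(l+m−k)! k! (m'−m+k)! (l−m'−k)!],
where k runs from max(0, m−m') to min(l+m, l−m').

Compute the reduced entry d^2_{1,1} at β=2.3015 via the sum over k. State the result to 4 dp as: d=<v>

d^2_{1,1}(β=2.3015) via the finite sum:
With c≡cos(β/2)=0.407803 and s≡sin(β/2)=0.913070, N=[6·1·6·1]^{1/2}=6.000000
k: max(0,(1)−(1))=0 … min(2+(1),2−(1))=1
  k=0: (−1)^0·6.0000/(6)·0.4078^4·0.9131^0 = +0.027657
  k=1: (−1)^1·6.0000/(2)·0.4078^2·0.9131^2 = -0.415939
d^2_{1,1}(2.3015) = +0.027657 -0.415939 = -0.388282

d=-0.3883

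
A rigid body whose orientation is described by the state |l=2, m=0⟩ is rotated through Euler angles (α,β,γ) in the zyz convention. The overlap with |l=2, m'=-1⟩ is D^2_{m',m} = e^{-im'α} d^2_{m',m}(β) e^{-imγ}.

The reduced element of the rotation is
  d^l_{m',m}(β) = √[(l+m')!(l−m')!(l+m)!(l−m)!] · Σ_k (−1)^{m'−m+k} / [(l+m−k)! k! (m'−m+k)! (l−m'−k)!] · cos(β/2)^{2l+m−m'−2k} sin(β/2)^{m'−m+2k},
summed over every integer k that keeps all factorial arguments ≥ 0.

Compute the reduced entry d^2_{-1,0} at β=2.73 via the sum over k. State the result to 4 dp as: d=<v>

d^2_{-1,0}(β=2.7300) via the finite sum:
With c≡cos(β/2)=0.204347 and s≡sin(β/2)=0.978899, N=[1·6·2·2]^{1/2}=4.898979
The bounds max(0,m−m')=1 and min(l+m,l−m')=2 give 2 terms
  k=1: (−1)^0·4.8990/(2)·0.2043^3·0.9789^1 = +0.020461
  k=2: (−1)^1·4.8990/(2)·0.2043^1·0.9789^3 = -0.469523
d^2_{-1,0}(2.7300) = +0.020461 -0.469523 = -0.449062

d=-0.4491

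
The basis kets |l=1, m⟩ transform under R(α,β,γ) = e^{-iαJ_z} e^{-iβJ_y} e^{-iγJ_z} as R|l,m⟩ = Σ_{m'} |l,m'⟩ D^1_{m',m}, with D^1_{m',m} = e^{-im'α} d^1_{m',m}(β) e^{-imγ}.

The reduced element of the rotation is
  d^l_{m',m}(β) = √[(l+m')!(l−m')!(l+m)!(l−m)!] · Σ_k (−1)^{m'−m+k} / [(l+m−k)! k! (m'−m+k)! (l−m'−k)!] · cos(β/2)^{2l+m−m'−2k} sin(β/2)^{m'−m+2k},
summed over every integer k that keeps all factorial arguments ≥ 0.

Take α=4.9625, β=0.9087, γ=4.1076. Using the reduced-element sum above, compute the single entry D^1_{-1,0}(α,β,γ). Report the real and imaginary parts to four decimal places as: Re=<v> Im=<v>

D^1_{-1,0}(4.9625,0.9087,4.1076) = e^{-i·-1·4.9625}·d^1_{-1,0}(0.9087)·e^{-i·0·4.1076}. Compute d first:
Half-angle: c=0.898546, s=0.438878. N=√(1·2·1·1)=1.414214
k: max(0,(0)−(-1))=1 … min(1+(0),1−(-1))=1
  k=1: (−1)^0·1.4142/(1)·0.8985^1·0.4389^1 = +0.557699
d^1_{-1,0}(0.9087) = +0.557699
Attach z-rotation phases: D = e^{-i(-1)(4.9625)}·(+0.557699)·e^{-i(0)(4.1076)} = +0.138037-0.540346i

Re=0.1380 Im=-0.5403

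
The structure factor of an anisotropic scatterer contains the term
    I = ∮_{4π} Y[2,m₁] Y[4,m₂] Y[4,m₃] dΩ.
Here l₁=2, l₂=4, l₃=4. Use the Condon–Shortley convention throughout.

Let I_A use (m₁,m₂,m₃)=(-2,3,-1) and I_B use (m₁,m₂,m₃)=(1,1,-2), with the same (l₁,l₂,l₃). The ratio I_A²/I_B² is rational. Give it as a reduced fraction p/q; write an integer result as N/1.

Shared (l₁,l₂,l₃)=(2,4,4): N and (l;000)² cancel in I_A²/I_B².
A: Δ = 2!·2!·6!/11! = 1/13860; Racah Σ t=2..2: t=2:+1/480 = 1/480; ⇒ 3j(2 4 4; -2 3 -1)² = 3/110, sgn -1
B: Δ = 2!·2!·6!/11! = 1/13860; Racah Σ t=0..1: t=0:+1/240 t=1:−1/96 = -1/160; ⇒ 3j(2 4 4; 1 1 -2)² = 27/1540, sgn -1
I_A²/I_B² = (3/110)/(27/1540) = 14/9

14/9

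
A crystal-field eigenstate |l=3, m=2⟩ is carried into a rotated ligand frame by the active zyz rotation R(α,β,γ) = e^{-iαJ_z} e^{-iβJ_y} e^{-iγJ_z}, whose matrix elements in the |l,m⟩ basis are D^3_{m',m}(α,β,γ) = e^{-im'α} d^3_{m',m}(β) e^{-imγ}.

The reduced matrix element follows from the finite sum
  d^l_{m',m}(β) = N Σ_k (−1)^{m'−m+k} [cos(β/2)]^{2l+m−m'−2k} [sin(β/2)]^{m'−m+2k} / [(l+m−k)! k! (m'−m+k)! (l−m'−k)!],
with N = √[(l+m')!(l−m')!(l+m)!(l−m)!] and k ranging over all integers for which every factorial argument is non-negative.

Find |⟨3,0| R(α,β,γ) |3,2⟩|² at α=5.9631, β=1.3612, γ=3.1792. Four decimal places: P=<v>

First d^3_{0,2}(β=1.3612), then the phase factors e^{-i(0)α} and e^{-i(2)γ}:
c=cos(1.361200/2)=0.777195, s=sin(1.361200/2)=0.629259; N=√[6·6·120·1]=65.726707
k: max(0,(2)−(0))=2 … min(3+(2),3−(0))=3
  k=2: (−1)^0·65.7267/(12)·0.7772^4·0.6293^2 = +0.791299
  k=3: (−1)^1·65.7267/(12)·0.7772^2·0.6293^4 = -0.518728
d^3_{0,2}(1.3612) = +0.791299 -0.518728 = +0.272571
|D^3_{0,2}|² = |d^3_{0,2}(β)|² = (+0.272571)² = 0.074295 (the z-rotation phases have unit modulus)

P=0.0743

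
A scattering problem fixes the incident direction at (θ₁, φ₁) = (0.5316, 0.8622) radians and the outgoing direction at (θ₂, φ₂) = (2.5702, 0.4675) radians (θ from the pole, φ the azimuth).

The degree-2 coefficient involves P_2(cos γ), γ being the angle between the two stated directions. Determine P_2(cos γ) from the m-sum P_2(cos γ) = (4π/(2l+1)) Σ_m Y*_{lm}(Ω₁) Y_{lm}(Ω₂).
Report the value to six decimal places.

Summing Y*_{l m}(θ₁,φ₁)·Y_{l m}(θ₂,φ₂) over m ∈ [−2, 2]; prefactor 4π/(2·2+1) = 2.513274:
  term(m=-2) = (0.007897, 0.007961)   from Y*(Ω₁)=(-0.015186, 0.098089), Y(Ω₂)=(0.067086, -0.090898)
  term(m=-1) = (-0.109511, -0.045618)   from Y*(Ω₁)=(0.219681, 0.256310), Y(Ω₂)=(-0.313720, 0.158374)
  term(m=+0) = (0.137251, 0.000000)   from Y*(Ω₁)=(0.387653, -0.000000), Y(Ω₂)=(0.354056, 0.000000)
  term(m=+1) = (-0.109511, 0.045618)   from Y*(Ω₁)=(-0.219681, 0.256310), Y(Ω₂)=(0.313720, 0.158374)
  term(m=+2) = (0.007897, -0.007961)   from Y*(Ω₁)=(-0.015186, -0.098089), Y(Ω₂)=(0.067086, 0.090898)
Accumulated sum (-0.065976, 0.000000); after 4π/(2l+1) scaling, (-0.165817, 0.000000) ⇒ P_2 = -0.165817

-0.165817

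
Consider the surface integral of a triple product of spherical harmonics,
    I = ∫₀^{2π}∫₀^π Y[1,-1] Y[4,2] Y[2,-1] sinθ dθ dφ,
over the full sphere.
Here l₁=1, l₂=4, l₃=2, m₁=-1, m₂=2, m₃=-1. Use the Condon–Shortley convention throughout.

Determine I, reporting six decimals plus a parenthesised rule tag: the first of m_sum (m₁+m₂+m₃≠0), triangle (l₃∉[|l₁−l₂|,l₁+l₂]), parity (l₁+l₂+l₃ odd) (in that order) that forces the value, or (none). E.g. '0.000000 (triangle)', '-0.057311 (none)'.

0.000000 (triangle)

|1−4|≤2≤1+4 violated ⇒ I = 0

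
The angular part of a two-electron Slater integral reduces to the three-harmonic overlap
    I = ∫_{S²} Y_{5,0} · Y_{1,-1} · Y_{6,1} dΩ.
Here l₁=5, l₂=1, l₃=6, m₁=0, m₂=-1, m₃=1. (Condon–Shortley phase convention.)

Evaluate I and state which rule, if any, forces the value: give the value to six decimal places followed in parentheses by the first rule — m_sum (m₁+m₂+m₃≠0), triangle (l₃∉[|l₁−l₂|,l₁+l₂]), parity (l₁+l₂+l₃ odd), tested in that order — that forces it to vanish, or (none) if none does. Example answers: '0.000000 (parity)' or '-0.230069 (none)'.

m-sum 0 ✓  L=12 even ✓  4≤6≤6 ✓
Π(2lᵢ+1) = 11×3×13 = 429
triangle coeff Δ(5,1,6) = 1/858
Σ_t [0,0]: t=0:+1/14400 = 1/14400
(3j)²=6/143 [(5 1 6; 0 0 0)], sign=+1
Σ_t [0,0]: t=0:+1/28800 = 1/28800
(3j)²=7/286 [(5 1 6; 0 -1 1)], sign=-1
⇒ 4πI² = 63/143
I = (-1)√(63/143/(4π)) = -0.18723944
No selection rule forces the value: the integral is nonzero (none).

-0.187239 (none)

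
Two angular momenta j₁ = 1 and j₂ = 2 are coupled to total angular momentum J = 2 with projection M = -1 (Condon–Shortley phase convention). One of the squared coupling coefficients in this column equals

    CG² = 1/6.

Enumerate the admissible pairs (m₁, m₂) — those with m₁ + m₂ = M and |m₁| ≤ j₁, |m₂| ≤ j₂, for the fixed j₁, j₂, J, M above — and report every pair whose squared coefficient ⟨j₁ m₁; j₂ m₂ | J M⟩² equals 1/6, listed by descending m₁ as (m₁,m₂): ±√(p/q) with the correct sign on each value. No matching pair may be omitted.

Admissible pairs with m₁+m₂ = M = -1: (-1,0), (0,-1), (1,-2)
  (m₁,m₂)=(1,-2): CG² = 1/3, CG = +√(1/3)
  (m₁,m₂)=(0,-1): CG² = 1/6, CG = +√(1/6)   ← matches the target
  (m₁,m₂)=(-1,0): CG² = 1/2, CG = −√(1/2)
Pairs with CG² = 1/6: (0,-1): +√(1/6)

(0,-1): +√(1/6)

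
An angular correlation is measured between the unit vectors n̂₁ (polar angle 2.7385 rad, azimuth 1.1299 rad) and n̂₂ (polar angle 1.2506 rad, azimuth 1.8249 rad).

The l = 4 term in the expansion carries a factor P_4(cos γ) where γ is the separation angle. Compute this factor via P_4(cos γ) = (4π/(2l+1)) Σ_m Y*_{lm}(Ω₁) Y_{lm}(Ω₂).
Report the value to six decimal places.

0.374953

Term-by-term m-sum for l=4 (normalisation 4π/9 = 1.396263):
  m=-4: Y*=-0.00201 - 0.01028j  Y=0.18909 - 0.30540j  product -0.00352 - 0.00133j
  m=-3: Y*=0.06737 + 0.01707j  Y=0.23266 + 0.24366j  product 0.01152 + 0.02038j
  m=-2: Y*=-0.16110 + 0.19559j  Y=0.08070 - 0.04495j  product -0.00421 + 0.02303j
  m=-1: Y*=-0.21292 - 0.45123j  Y=0.08195 + 0.31553j  product 0.12493 - 0.10416j
  m=+0: Y*=0.28285 + 0.00000j  Y=0.03929 + 0.00000j  product 0.01111 + 0.00000j
  m=+1: Y*=0.21292 - 0.45123j  Y=-0.08195 + 0.31553j  product 0.12493 + 0.10416j
  m=+2: Y*=-0.16110 - 0.19559j  Y=0.08070 + 0.04495j  product -0.00421 - 0.02303j
  m=+3: Y*=-0.06737 + 0.01707j  Y=-0.23266 + 0.24366j  product 0.01152 - 0.02038j
  m=+4: Y*=-0.00201 + 0.01028j  Y=0.18909 + 0.30540j  product -0.00352 + 0.00133j
Total Σ_m = 0.26854 - 0.00000j. Multiply by 1.396263: 0.37495 - 0.00000j. P_4(cos γ) = 0.374953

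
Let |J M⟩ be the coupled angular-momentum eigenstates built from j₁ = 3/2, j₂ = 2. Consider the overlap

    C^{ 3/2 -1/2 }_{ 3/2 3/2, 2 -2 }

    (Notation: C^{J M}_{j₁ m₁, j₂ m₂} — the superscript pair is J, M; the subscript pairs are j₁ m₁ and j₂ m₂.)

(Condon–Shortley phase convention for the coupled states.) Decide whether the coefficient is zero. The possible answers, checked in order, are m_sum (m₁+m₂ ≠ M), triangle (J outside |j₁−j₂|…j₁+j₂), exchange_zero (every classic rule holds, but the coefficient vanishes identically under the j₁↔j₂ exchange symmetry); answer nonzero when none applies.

nonzero

m-sum: m₁+m₂ = 3/2+(-2) = -1/2, M = -1/2  ✓
triangle: |j₁−j₂| = 1/2 ≤ J = 3/2 ≤ j₁+j₂ = 7/2  ✓
exchange: j₁≠j₂ or m₁≠m₂ — the exchange symmetry imposes no constraint here
value check: CG = +√(2/5) = +0.632456 ≠ 0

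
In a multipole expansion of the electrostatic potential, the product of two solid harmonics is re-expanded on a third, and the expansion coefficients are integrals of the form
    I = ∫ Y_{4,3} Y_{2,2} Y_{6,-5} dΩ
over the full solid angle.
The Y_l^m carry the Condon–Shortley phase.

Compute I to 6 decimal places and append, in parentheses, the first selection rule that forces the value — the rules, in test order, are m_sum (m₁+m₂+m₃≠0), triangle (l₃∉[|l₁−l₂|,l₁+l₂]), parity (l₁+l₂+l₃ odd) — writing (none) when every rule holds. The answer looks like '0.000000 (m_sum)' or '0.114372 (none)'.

-0.288917 (none)

Checks pass: Σm=0; 12 even; l₃=6∈[2,6].
(2·4+1)(2·2+1)(2·6+1) = 585
Δ: 0! 8! 4! / 13! → 1/6435
sum: t=0:+1/2304 = 1/2304
3j²(4 2 6; 0 0 0) = Δ·Π!·Σ² = 5/143  (sign +1)
sum: t=0:+1/120960 = 1/120960
3j²(4 2 6; 3 2 -5) = Δ·Π!·Σ² = 2/39  (sign -1)
combine: 4πI² = 585·5/143·2/39 = 150/143
take √, sign -1: I = -0.28891672
No selection rule forces the value: the integral is nonzero (none).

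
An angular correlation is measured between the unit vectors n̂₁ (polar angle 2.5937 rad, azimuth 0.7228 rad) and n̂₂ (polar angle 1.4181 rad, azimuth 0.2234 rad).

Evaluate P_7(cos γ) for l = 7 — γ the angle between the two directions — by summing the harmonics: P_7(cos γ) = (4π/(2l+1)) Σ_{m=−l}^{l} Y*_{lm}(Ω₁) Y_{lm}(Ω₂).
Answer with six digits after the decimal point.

-0.187185

Expand P_7 via completeness: Σ_{m} conj(Y_{7,m}) at Ω₁ times Y_{7,m} at Ω₂ —
  m=-7: (+0.001770-0.004892i) × (+0.003223-0.460695i) = -0.002248-0.000831i  (running Σ = -0.002248-0.000831i)
  m=-6: (+0.011702+0.029678i) × (+0.060581-0.258274i) = +0.008374-0.001224i  (running Σ = +0.006126-0.002056i)
  m=-5: (-0.106159-0.054247i) × (-0.106083+0.217496i) = +0.023060-0.017334i  (running Σ = +0.029186-0.019390i)
  m=-4: (+0.289195-0.073965i) × (-0.180160+0.224070i) = -0.035528+0.078126i  (running Σ = -0.006342+0.058735i)
  m=-3: (-0.271284+0.398580i) × (+0.129719-0.102813i) = +0.005788+0.079595i  (running Σ = -0.000554+0.138330i)
  m=-2: (-0.048752-0.387366i) × (+0.262729-0.125877i) = -0.061569-0.095636i  (running Σ = -0.062123+0.042694i)
  m=-1: (-0.086747-0.076514i) × (-0.131518+0.029880i) = +0.013695+0.007471i  (running Σ = -0.048428+0.050165i)
  m=0: (+0.434048-0.000000i) × (-0.291625+0.000000i) = -0.126580+0.000000i  (running Σ = -0.175008+0.050165i)
  m=1: (+0.086747-0.076514i) × (+0.131518+0.029880i) = +0.013695-0.007471i  (running Σ = -0.161313+0.042694i)
  m=2: (-0.048752+0.387366i) × (+0.262729+0.125877i) = -0.061569+0.095636i  (running Σ = -0.222882+0.138330i)
  m=3: (+0.271284+0.398580i) × (-0.129719-0.102813i) = +0.005788-0.079595i  (running Σ = -0.217093+0.058735i)
  m=4: (+0.289195+0.073965i) × (-0.180160-0.224070i) = -0.035528-0.078126i  (running Σ = -0.252622-0.019390i)
  m=5: (+0.106159-0.054247i) × (+0.106083+0.217496i) = +0.023060+0.017334i  (running Σ = -0.229562-0.002056i)
  m=6: (+0.011702-0.029678i) × (+0.060581+0.258274i) = +0.008374+0.001224i  (running Σ = -0.221188-0.000831i)
  m=7: (-0.001770-0.004892i) × (-0.003223-0.460695i) = -0.002248+0.000831i  (running Σ = -0.223436+0.000000i)
Σ over m = -0.223436+0.000000i; ×(4π/15) → -0.187185+0.000000i. Real part: -0.187185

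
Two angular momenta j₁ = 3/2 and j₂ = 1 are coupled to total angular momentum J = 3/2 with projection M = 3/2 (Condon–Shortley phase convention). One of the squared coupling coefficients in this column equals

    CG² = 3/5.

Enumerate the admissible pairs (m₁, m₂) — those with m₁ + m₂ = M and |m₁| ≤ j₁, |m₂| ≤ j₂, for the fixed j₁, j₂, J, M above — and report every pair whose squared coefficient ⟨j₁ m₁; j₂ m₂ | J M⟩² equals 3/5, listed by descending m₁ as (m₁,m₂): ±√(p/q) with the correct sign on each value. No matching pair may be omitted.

(3/2,0): +√(3/5)

Admissible pairs with m₁+m₂ = M = 3/2: (1/2,1), (3/2,0)
  (m₁,m₂)=(3/2,0): CG² = 3/5, CG = +√(3/5)   ← matches the target
  (m₁,m₂)=(1/2,1): CG² = 2/5, CG = −√(2/5)
Pairs with CG² = 3/5: (3/2,0): +√(3/5)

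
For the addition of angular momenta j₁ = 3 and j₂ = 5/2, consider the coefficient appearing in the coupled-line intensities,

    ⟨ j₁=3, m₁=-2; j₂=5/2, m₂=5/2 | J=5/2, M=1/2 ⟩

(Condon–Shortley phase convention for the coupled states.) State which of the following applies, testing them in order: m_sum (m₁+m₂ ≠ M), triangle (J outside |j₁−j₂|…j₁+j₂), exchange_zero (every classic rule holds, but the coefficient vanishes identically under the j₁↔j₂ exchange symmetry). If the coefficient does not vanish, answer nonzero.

m-sum: m₁+m₂ = -2+5/2 = 1/2, M = 1/2  ✓
triangle: |j₁−j₂| = 1/2 ≤ J = 5/2 ≤ j₁+j₂ = 11/2  ✓
exchange: j₁≠j₂ or m₁≠m₂ — the exchange symmetry imposes no constraint here
value check: CG = −√(5/14) = -0.597614 ≠ 0

nonzero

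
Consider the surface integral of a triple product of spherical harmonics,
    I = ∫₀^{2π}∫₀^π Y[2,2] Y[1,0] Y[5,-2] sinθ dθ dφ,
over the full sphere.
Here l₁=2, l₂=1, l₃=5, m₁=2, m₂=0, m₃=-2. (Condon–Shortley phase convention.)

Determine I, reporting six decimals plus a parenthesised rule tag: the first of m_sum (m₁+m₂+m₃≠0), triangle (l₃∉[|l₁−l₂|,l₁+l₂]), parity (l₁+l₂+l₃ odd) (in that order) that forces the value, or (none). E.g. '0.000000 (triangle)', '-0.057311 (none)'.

triangle: need 1≤l₃≤3, have 5; I=0

0.000000 (triangle)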